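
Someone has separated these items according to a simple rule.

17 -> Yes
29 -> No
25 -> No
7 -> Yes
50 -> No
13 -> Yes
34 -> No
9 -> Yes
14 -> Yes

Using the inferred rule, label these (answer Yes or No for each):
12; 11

One predicate separates the groups cleanly: at most 17.
12: Yes (12 ≤ 17).
11: Yes (11 ≤ 17).

Yes, Yes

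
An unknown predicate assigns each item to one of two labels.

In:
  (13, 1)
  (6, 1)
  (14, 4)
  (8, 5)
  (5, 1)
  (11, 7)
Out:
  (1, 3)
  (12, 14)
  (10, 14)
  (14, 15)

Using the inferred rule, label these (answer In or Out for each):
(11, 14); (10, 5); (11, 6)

Out, In, In

The pattern is that an item is 'In' exactly when: first > second.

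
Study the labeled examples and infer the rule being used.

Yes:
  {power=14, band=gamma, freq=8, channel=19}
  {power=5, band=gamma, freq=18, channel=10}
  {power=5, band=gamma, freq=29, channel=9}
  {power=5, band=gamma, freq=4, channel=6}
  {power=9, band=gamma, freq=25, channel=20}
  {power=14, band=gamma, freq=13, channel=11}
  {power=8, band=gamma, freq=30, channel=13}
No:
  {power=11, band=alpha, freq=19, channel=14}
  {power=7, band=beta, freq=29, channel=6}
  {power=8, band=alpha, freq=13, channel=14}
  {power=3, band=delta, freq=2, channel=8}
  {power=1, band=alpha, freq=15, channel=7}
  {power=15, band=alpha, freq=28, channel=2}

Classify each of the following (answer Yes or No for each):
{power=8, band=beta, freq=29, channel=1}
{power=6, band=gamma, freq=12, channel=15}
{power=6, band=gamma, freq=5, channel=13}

No, Yes, Yes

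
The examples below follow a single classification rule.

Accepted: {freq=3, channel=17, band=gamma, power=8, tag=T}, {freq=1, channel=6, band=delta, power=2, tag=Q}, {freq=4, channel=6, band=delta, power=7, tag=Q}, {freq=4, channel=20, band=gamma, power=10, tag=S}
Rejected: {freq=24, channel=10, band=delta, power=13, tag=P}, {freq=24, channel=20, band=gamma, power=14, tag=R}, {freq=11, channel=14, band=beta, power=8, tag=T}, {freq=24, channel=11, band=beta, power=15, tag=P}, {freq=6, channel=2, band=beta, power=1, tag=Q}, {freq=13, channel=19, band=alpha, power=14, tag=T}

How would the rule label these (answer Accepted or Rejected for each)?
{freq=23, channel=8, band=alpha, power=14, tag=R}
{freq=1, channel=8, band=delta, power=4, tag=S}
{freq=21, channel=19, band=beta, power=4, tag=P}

The common property of the 'Accepted' items is: freq ≤ 4. No 'Rejected' item has it.
{freq=23, channel=8, band=alpha, power=14, tag=R}: Rejected (freq = 23).
{freq=1, channel=8, band=delta, power=4, tag=S}: Accepted (freq = 1).
{freq=21, channel=19, band=beta, power=4, tag=P}: Rejected (freq = 21).

Rejected, Accepted, Rejected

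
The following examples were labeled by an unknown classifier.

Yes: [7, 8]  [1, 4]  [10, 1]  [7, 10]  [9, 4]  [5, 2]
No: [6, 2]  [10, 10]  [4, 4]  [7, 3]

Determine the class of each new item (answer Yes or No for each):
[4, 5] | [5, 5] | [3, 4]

'Yes' ⟺ sum is odd.
[4, 5] — 4+5 = 9, hence Yes. [5, 5] — 5+5 = 10, hence No. [3, 4] — 3+4 = 7, hence Yes.

Yes, No, Yes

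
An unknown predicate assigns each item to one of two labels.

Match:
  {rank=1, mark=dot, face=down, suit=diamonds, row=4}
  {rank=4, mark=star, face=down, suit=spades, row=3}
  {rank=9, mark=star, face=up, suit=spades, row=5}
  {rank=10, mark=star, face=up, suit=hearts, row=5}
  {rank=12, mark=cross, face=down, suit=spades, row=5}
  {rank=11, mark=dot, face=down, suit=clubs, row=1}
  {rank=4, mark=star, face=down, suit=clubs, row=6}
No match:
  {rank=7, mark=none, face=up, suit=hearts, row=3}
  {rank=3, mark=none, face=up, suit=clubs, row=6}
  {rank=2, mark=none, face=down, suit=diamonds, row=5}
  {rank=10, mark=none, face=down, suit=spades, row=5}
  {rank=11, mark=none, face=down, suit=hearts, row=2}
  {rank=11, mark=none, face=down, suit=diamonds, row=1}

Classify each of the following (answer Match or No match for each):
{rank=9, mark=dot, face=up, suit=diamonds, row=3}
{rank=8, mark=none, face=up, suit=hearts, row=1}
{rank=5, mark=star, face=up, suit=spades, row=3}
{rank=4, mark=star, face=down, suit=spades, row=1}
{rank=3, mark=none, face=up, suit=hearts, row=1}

The distinguishing property — mark is not none — holds for all the 'Match' cases and none of the 'No match' cases.
{rank=9, mark=dot, face=up, suit=diamonds, row=3} → mark is dot → Match.
{rank=8, mark=none, face=up, suit=hearts, row=1} → mark is none → No match.
{rank=5, mark=star, face=up, suit=spades, row=3} → mark is star → Match.
{rank=4, mark=star, face=down, suit=spades, row=1} → mark is star → Match.
{rank=3, mark=none, face=up, suit=hearts, row=1} → mark is none → No match.

Match, No match, Match, Match, No match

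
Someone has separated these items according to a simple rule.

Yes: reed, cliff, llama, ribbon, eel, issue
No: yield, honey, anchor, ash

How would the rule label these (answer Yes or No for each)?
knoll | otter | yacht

The pattern is that an item is 'Yes' exactly when: has a double letter.

Yes, Yes, No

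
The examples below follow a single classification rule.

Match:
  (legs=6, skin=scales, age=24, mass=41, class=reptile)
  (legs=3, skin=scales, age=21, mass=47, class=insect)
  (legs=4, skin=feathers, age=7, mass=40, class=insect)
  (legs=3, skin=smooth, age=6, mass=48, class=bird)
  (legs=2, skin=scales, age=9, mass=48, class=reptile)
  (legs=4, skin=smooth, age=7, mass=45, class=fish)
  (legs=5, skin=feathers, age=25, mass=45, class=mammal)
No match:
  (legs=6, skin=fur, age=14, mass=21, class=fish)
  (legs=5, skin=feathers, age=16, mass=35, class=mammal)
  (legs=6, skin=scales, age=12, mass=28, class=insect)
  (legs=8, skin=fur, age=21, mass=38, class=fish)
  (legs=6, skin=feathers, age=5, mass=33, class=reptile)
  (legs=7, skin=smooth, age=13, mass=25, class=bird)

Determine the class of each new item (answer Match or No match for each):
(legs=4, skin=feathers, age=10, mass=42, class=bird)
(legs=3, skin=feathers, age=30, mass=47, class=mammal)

A rule that fits every label: mass ≥ 40 — true of each 'Match' example, false of each 'No match' one.

Match, Match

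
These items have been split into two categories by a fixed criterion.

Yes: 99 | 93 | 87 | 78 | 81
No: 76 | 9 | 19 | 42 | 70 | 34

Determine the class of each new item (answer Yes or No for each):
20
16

No, No

The pattern is that an item is 'Yes' exactly when: at least 78.
20: 20 < 78, does not fit → No.
16: 16 < 78, does not fit → No.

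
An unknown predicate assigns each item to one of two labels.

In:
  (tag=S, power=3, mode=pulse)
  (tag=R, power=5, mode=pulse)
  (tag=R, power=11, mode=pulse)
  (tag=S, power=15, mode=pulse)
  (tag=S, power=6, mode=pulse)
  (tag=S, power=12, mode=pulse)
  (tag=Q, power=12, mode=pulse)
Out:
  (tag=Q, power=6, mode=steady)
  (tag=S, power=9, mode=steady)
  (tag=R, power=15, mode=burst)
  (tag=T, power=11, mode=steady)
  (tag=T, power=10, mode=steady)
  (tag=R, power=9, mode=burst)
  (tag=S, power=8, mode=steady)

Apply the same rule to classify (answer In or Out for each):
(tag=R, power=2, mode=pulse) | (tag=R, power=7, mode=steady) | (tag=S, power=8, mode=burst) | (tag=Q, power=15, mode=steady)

In, Out, Out, Out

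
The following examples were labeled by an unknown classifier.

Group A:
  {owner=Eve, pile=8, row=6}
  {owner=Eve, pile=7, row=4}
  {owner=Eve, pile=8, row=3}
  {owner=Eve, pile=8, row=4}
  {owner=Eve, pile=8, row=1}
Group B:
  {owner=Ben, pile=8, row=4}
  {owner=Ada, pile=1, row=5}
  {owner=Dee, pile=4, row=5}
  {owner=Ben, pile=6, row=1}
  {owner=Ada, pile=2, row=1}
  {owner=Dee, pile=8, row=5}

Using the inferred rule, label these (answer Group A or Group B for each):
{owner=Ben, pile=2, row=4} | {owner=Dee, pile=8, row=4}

Group B, Group B

Every 'Group A' example satisfies: owner is Eve. None of the 'Group B' examples do.
{owner=Ben, pile=2, row=4}: Group B (owner is Ben).
{owner=Dee, pile=8, row=4}: Group B (owner is Dee).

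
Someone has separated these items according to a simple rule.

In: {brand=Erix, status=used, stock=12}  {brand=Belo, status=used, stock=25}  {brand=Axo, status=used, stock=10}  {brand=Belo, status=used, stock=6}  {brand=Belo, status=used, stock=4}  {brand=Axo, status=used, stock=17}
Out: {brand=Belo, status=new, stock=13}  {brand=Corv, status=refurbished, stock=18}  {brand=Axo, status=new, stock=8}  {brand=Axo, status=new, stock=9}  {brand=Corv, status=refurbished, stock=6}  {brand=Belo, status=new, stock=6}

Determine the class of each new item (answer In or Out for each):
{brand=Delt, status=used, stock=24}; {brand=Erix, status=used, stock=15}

'In' ⟺ status is used.
{brand=Delt, status=used, stock=24} → status is used → In. {brand=Erix, status=used, stock=15} → status is used → In.

In, In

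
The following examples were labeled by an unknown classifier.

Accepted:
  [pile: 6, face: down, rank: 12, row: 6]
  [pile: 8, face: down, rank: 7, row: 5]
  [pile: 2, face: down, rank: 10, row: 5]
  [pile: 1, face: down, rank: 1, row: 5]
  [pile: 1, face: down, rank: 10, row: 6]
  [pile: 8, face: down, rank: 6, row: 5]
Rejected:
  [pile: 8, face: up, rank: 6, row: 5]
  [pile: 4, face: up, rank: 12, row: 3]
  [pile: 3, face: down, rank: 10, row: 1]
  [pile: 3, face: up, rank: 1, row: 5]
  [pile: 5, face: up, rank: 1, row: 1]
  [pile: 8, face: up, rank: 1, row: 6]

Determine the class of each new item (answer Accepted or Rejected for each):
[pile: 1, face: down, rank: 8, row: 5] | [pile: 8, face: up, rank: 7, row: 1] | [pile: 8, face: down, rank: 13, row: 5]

All 'Accepted' examples share one property — face is down AND row ≥ 3 — and every 'Rejected' example lacks it.
[pile: 1, face: down, rank: 8, row: 5]: face is down, row = 5, satisfies this → Accepted. [pile: 8, face: up, rank: 7, row: 1]: face is up, row = 1, doesn't qualify → Rejected. [pile: 8, face: down, rank: 13, row: 5]: face is down, row = 5, satisfies this → Accepted.

Accepted, Rejected, Accepted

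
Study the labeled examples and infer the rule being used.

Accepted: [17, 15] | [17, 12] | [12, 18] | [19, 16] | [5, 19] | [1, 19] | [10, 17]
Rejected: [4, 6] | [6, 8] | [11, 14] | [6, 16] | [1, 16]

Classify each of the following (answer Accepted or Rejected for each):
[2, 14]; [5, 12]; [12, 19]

Rejected, Rejected, Accepted

The classifier is using: max ≥ 17.
[2, 14] — max 14, hence Rejected. [5, 12] — max 12, hence Rejected. [12, 19] — max 19, hence Accepted.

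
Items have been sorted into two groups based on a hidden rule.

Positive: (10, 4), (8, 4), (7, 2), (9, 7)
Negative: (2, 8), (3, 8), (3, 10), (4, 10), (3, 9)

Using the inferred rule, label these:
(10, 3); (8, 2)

Rule: first > second. This holds for each 'Positive' example and fails for each 'Negative' one.
(10, 3) → 10 > 3 → Positive.
(8, 2) → 8 > 2 → Positive.

Positive, Positive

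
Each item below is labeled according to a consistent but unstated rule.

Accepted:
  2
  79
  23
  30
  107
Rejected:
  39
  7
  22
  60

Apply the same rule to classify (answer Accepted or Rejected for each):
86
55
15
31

All 'Accepted' examples share one property — ≡ 2 (mod 7) — and every 'Rejected' example lacks it.
86 — 86 mod 7 = 2, hence Accepted.
55 — 55 mod 7 = 6, hence Rejected.
15 — 15 mod 7 = 1, hence Rejected.
31 — 31 mod 7 = 3, hence Rejected.

Accepted, Rejected, Rejected, Rejected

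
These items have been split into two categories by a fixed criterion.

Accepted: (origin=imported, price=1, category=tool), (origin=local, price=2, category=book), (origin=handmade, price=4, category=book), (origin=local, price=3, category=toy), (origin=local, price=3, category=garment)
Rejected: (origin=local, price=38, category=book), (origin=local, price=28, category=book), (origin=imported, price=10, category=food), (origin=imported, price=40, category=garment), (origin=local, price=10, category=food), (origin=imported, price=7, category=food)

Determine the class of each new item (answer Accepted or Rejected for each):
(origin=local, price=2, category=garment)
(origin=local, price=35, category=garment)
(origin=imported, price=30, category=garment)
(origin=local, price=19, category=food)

The common property of the 'Accepted' items is: price ≤ 4. No 'Rejected' item has it.

Accepted, Rejected, Rejected, Rejected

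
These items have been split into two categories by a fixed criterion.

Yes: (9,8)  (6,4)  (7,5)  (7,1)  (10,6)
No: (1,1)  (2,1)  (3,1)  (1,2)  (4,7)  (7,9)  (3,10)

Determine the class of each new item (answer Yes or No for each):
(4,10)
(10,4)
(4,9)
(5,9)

No, Yes, No, No

All 'Yes' examples share one property — first > second AND sum ≥ 8 — and every 'No' example lacks it.
(4,10): 4 < 10, 4+10 = 14 — doesn't qualify, so No. (10,4): 10 > 4, 10+4 = 14 — has this property, so Yes. (4,9): 4 < 9, 4+9 = 13 — doesn't qualify, so No. (5,9): 5 < 9, 5+9 = 14 — doesn't qualify, so No.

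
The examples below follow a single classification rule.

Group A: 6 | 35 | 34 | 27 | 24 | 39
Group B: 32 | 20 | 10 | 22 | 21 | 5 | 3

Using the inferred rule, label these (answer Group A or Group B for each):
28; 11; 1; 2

A rule that fits every label: digit sum ≥ 6 — true of each 'Group A' example, false of each 'Group B' one.
28: Group A (digit sum 2+8 = 10). 11: Group B (digit sum 1+1 = 2). 1: Group B (digit sum 1). 2: Group B (digit sum 2).

Group A, Group B, Group B, Group B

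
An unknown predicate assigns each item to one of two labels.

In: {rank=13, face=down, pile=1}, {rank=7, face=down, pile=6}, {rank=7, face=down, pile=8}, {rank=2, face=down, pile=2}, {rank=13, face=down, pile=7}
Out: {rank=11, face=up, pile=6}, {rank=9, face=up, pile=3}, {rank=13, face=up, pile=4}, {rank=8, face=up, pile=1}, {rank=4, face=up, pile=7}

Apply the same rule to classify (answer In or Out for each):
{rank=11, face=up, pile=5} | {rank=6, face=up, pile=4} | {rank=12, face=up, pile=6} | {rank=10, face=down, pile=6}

Out, Out, Out, In

Comparing the two groups points to one rule — face is down.
{rank=11, face=up, pile=5} → face is up → Out.
{rank=6, face=up, pile=4} → face is up → Out.
{rank=12, face=up, pile=6} → face is up → Out.
{rank=10, face=down, pile=6} → face is down → In.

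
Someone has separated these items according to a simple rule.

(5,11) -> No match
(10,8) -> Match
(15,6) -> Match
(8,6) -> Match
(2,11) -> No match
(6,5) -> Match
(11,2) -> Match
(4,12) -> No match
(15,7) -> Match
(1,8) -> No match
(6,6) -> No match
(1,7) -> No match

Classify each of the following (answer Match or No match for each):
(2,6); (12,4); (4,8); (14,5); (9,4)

No match, Match, No match, Match, Match

The rule appears to be: first > second.
(2,6): No match (2 < 6). (12,4): Match (12 > 4). (4,8): No match (4 < 8). (14,5): Match (14 > 5). (9,4): Match (9 > 4).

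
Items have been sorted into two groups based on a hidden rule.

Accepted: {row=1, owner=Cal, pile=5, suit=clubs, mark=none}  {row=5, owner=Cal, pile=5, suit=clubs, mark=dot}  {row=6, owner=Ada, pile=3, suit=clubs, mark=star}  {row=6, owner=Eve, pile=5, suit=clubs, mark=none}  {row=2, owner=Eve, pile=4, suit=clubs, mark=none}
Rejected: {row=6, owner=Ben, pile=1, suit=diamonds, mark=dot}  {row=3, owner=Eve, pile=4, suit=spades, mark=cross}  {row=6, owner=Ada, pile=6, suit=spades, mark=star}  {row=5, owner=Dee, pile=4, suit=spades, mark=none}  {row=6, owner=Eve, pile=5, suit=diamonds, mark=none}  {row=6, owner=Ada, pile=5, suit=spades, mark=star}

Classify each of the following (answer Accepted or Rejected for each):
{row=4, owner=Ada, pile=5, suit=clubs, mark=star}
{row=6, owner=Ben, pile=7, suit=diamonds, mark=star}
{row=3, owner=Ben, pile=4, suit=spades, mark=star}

Accepted, Rejected, Rejected

Looking at the examples, the only property every 'Accepted' case has and every 'Rejected' case lacks is: suit is clubs.
{row=4, owner=Ada, pile=5, suit=clubs, mark=star}: suit is clubs — passes, so Accepted. {row=6, owner=Ben, pile=7, suit=diamonds, mark=star}: suit is diamonds — fails this test, so Rejected. {row=3, owner=Ben, pile=4, suit=spades, mark=star}: suit is spades — fails this test, so Rejected.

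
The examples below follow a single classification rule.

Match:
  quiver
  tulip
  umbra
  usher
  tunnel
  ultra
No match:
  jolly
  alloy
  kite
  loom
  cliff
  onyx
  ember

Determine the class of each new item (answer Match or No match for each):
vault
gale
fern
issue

Match, No match, No match, Match

Looking at the examples, the only property every 'Match' case has and every 'No match' case lacks is: contains 'u'.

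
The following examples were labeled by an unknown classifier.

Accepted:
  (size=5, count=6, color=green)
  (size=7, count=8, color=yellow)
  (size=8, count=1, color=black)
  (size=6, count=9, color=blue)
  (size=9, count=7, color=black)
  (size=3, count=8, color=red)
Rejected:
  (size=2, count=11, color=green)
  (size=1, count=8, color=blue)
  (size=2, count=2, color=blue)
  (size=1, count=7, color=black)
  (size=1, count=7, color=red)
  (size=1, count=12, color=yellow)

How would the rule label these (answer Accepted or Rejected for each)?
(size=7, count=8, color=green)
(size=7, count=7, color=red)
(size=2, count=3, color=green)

Accepted, Accepted, Rejected

The simplest hypothesis consistent with all the labels is: size ≥ 3.
(size=7, count=8, color=green): size = 7, matches → Accepted. (size=7, count=7, color=red): size = 7, matches → Accepted. (size=2, count=3, color=green): size = 2, does not pass → Rejected.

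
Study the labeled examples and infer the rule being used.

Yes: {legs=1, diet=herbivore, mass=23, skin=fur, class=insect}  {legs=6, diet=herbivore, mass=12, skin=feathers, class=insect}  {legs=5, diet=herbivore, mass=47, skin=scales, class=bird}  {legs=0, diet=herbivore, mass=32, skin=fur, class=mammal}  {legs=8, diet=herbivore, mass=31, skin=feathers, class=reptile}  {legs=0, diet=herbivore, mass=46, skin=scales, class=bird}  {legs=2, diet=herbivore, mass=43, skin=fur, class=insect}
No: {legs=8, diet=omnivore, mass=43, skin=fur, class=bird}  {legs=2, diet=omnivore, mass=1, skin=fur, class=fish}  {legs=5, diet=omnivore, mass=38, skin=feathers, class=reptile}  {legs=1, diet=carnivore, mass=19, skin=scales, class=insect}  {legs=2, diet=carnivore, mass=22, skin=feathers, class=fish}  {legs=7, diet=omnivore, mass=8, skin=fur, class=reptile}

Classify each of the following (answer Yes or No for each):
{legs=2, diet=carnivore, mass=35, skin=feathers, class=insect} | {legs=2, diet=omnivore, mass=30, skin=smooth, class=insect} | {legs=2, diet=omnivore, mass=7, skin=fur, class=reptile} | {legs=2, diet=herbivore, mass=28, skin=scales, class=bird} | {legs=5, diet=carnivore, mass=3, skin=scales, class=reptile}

No, No, No, Yes, No

The rule appears to be: diet is herbivore.
{legs=2, diet=carnivore, mass=35, skin=feathers, class=insect} → diet is carnivore → No.
{legs=2, diet=omnivore, mass=30, skin=smooth, class=insect} → diet is omnivore → No.
{legs=2, diet=omnivore, mass=7, skin=fur, class=reptile} → diet is omnivore → No.
{legs=2, diet=herbivore, mass=28, skin=scales, class=bird} → diet is herbivore → Yes.
{legs=5, diet=carnivore, mass=3, skin=scales, class=reptile} → diet is carnivore → No.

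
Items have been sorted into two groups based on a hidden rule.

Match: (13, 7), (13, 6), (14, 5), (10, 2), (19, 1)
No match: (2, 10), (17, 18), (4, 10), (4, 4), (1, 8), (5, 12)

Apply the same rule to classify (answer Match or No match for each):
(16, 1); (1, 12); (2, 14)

The classifier is using: first > second.
(16, 1): Match (16 > 1).
(1, 12): No match (1 < 12).
(2, 14): No match (2 < 14).

Match, No match, No match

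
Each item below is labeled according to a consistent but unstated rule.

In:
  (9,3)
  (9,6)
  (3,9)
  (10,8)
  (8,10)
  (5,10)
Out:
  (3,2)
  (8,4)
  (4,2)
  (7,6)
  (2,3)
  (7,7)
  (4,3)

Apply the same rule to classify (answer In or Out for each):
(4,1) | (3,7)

Out, Out

The pattern is that an item is 'In' exactly when: max ≥ 9.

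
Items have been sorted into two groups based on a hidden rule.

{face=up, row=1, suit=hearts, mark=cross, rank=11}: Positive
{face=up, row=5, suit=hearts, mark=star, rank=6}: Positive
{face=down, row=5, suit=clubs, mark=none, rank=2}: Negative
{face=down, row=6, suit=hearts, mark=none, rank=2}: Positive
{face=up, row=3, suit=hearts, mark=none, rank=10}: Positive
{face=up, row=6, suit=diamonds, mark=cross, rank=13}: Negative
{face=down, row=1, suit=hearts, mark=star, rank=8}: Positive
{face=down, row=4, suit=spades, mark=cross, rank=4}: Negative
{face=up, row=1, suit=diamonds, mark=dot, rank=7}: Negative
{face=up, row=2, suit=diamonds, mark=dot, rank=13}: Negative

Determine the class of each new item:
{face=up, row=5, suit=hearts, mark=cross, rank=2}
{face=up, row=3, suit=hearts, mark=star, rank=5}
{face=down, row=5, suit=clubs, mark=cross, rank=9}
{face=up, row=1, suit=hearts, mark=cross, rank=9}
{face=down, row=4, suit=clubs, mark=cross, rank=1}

One predicate separates the groups cleanly: suit is hearts.
{face=up, row=5, suit=hearts, mark=cross, rank=2}: Positive (suit is hearts).
{face=up, row=3, suit=hearts, mark=star, rank=5}: Positive (suit is hearts).
{face=down, row=5, suit=clubs, mark=cross, rank=9}: Negative (suit is clubs).
{face=up, row=1, suit=hearts, mark=cross, rank=9}: Positive (suit is hearts).
{face=down, row=4, suit=clubs, mark=cross, rank=1}: Negative (suit is clubs).

Positive, Positive, Negative, Positive, Negative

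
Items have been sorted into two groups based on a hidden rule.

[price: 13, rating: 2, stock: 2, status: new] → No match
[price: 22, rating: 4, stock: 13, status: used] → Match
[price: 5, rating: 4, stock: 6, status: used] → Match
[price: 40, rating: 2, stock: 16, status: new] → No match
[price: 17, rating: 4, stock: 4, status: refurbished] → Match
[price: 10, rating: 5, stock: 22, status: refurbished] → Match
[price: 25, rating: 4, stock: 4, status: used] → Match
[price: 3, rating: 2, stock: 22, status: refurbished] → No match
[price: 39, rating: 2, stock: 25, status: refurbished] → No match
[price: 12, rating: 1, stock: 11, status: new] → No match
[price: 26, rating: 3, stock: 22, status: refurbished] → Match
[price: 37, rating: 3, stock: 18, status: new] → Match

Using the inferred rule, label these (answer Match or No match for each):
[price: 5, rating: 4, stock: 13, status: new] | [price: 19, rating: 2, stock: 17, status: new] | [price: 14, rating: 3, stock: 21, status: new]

The classifier is using: rating ≥ 3.
[price: 5, rating: 4, stock: 13, status: new] → rating = 4 → Match.
[price: 19, rating: 2, stock: 17, status: new] → rating = 2 → No match.
[price: 14, rating: 3, stock: 21, status: new] → rating = 3 → Match.

Match, No match, Match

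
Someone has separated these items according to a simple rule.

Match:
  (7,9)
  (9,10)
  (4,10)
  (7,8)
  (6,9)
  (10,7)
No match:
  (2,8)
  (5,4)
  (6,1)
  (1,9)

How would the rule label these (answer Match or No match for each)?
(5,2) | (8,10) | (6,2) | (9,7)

No match, Match, No match, Match

The classifier is using: sum ≥ 14.
(5,2) → 5+2 = 7 → No match. (8,10) → 8+10 = 18 → Match. (6,2) → 6+2 = 8 → No match. (9,7) → 9+7 = 16 → Match.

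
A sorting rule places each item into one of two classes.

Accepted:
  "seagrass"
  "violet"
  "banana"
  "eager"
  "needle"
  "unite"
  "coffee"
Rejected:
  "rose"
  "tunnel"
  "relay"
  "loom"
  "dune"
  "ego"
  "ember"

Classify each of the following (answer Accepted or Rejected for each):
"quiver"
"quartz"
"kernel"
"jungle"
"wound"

The pattern is that an item is 'Accepted' exactly when: has ≥ 3 vowels.
"quiver": 3 vowels, has this property → Accepted.
"quartz": 2 vowels, doesn't match → Rejected.
"kernel": 2 vowels, doesn't match → Rejected.
"jungle": 2 vowels, doesn't match → Rejected.
"wound": 2 vowels, doesn't match → Rejected.

Accepted, Rejected, Rejected, Rejected, Rejected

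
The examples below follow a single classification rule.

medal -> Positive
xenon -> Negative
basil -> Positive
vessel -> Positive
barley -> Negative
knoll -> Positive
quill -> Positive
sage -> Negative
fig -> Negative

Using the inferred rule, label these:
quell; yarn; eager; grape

Positive, Negative, Negative, Negative

Rule: ends with 'l'. This holds for each 'Positive' example and fails for each 'Negative' one.
quell — ends with 'l', hence Positive. yarn — ends with 'n', hence Negative. eager — ends with 'r', hence Negative. grape — ends with 'e', hence Negative.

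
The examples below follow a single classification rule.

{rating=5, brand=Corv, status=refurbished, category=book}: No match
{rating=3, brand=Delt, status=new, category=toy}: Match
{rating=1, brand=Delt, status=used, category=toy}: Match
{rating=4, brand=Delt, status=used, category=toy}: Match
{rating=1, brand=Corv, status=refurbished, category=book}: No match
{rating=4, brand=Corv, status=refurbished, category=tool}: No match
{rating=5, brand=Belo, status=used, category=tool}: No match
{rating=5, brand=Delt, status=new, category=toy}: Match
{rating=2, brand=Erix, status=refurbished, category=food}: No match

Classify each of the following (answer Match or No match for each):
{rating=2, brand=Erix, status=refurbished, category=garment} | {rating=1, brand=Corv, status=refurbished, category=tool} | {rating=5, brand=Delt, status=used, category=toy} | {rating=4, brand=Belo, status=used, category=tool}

No match, No match, Match, No match

The classifier is using: brand is Delt.
{rating=2, brand=Erix, status=refurbished, category=garment}: No match (brand is Erix).
{rating=1, brand=Corv, status=refurbished, category=tool}: No match (brand is Corv).
{rating=5, brand=Delt, status=used, category=toy}: Match (brand is Delt).
{rating=4, brand=Belo, status=used, category=tool}: No match (brand is Belo).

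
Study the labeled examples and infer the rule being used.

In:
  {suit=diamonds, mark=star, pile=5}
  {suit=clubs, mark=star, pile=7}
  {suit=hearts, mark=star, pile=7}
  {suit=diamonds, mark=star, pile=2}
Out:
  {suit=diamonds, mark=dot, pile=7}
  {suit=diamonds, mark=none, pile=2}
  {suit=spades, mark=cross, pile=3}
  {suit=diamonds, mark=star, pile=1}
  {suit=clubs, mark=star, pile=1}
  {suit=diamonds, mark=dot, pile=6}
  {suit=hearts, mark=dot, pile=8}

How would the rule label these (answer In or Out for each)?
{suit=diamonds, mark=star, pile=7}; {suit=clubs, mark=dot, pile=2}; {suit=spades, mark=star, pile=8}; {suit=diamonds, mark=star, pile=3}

In, Out, In, In

A rule that fits every label: mark is star AND pile ≥ 2 — true of each 'In' example, false of each 'Out' one.
In: {suit=diamonds, mark=star, pile=7}, since mark is star, pile = 7.
Out: {suit=clubs, mark=dot, pile=2}, since mark is dot, pile = 2.
In: {suit=spades, mark=star, pile=8}, since mark is star, pile = 8.
In: {suit=diamonds, mark=star, pile=3}, since mark is star, pile = 3.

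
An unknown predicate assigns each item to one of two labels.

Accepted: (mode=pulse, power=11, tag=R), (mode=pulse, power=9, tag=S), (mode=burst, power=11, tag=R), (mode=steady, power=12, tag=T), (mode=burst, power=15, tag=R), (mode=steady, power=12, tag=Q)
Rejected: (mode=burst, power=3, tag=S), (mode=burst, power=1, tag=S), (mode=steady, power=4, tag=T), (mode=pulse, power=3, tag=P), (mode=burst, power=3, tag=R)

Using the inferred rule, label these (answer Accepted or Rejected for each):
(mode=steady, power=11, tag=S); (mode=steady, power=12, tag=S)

Accepted, Accepted

Every 'Accepted' example satisfies: power ≥ 9. None of the 'Rejected' examples do.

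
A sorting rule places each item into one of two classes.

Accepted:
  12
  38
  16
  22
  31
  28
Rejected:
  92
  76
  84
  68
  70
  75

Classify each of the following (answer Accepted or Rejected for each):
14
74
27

Accepted, Rejected, Accepted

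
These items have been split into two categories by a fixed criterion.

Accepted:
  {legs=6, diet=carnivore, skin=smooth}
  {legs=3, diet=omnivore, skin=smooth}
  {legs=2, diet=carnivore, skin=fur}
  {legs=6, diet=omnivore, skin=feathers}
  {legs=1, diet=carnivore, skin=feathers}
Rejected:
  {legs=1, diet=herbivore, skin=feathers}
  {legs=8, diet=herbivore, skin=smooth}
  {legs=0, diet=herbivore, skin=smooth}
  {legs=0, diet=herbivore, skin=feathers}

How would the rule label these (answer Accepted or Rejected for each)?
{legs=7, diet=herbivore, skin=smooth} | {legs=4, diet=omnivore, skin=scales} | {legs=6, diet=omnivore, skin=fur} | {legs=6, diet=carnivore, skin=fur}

The common property of the 'Accepted' items is: diet is not herbivore. No 'Rejected' item has it.
Rejected: {legs=7, diet=herbivore, skin=smooth}, since diet is herbivore. Accepted: {legs=4, diet=omnivore, skin=scales}, since diet is omnivore. Accepted: {legs=6, diet=omnivore, skin=fur}, since diet is omnivore. Accepted: {legs=6, diet=carnivore, skin=fur}, since diet is carnivore.

Rejected, Accepted, Accepted, Accepted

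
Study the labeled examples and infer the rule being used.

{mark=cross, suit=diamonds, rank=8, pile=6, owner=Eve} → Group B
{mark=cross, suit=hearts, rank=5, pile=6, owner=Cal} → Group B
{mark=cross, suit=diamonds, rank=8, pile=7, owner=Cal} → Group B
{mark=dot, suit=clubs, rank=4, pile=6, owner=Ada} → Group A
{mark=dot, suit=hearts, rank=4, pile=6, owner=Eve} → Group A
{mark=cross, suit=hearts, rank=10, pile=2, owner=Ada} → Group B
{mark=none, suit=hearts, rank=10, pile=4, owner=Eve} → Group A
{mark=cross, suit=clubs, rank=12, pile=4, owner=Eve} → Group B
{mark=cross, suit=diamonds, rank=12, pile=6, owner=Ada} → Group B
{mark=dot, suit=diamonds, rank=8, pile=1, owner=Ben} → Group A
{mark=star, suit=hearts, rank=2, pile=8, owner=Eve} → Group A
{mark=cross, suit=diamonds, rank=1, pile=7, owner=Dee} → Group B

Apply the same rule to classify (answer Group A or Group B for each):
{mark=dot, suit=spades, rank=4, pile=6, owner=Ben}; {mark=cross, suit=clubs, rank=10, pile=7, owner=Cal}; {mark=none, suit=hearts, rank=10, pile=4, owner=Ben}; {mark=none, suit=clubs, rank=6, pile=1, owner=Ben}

A rule that fits every label: mark is not cross — true of each 'Group A' example, false of each 'Group B' one.
Group A: {mark=dot, suit=spades, rank=4, pile=6, owner=Ben}, since mark is dot. Group B: {mark=cross, suit=clubs, rank=10, pile=7, owner=Cal}, since mark is cross. Group A: {mark=none, suit=hearts, rank=10, pile=4, owner=Ben}, since mark is none. Group A: {mark=none, suit=clubs, rank=6, pile=1, owner=Ben}, since mark is none.

Group A, Group B, Group A, Group A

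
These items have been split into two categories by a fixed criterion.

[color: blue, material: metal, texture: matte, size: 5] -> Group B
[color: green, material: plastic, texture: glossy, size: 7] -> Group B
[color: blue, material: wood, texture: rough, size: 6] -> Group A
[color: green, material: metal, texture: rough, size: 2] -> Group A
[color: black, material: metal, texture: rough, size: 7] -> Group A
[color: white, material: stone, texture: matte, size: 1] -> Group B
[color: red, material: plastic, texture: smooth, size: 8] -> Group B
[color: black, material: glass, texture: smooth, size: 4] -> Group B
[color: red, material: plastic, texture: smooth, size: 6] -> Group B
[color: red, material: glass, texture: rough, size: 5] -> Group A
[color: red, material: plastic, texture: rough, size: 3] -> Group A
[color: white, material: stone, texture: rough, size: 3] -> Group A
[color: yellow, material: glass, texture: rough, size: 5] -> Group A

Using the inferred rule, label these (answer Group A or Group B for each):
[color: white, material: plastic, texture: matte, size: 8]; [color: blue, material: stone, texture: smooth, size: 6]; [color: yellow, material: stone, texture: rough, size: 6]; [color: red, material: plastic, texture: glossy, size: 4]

Group B, Group B, Group A, Group B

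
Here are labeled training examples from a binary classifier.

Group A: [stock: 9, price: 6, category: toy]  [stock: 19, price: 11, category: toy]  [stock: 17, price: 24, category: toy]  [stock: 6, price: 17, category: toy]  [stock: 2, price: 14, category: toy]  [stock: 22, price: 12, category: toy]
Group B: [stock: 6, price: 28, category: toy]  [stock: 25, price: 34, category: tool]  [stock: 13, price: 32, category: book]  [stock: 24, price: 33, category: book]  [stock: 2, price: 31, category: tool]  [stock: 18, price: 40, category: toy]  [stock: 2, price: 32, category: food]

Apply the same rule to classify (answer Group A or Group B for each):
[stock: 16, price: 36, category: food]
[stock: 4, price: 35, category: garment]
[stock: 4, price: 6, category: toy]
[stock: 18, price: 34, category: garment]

Group B, Group B, Group A, Group B

'Group A' ⟺ price ≤ 24.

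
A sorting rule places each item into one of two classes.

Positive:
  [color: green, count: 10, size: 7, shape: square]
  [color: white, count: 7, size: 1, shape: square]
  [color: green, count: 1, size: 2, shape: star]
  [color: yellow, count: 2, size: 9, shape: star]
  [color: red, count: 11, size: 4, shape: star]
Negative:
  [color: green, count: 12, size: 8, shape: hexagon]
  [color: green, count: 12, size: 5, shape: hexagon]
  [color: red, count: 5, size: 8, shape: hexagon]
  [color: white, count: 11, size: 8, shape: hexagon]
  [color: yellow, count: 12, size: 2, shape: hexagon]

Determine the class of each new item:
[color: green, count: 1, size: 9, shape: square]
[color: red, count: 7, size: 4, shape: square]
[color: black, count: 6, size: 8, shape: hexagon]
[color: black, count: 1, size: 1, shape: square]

Checking candidate rules against both groups, what survives is: shape is not hexagon.

Positive, Positive, Negative, Positive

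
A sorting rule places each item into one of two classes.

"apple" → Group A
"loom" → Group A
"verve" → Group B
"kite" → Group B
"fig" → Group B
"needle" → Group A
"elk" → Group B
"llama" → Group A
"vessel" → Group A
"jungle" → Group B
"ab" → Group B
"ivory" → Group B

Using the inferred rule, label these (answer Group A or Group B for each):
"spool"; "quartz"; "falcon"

Comparing the two groups points to one rule — has a double letter.
"spool" → 'oo' doubled → Group A.
"quartz" → no doubled letter → Group B.
"falcon" → no doubled letter → Group B.

Group A, Group B, Group B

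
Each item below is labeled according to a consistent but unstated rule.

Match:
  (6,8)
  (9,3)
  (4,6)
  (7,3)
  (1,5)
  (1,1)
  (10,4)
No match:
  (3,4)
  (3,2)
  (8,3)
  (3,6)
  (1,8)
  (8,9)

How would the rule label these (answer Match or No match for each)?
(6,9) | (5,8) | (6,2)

The pattern is that an item is 'Match' exactly when: sum is even.
No match: (6,9), since 6+9 = 15.
No match: (5,8), since 5+8 = 13.
Match: (6,2), since 6+2 = 8.

No match, No match, Match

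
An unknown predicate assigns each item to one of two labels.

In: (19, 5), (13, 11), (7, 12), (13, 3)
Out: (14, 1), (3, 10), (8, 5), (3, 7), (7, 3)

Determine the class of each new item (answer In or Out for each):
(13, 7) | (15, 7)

In, In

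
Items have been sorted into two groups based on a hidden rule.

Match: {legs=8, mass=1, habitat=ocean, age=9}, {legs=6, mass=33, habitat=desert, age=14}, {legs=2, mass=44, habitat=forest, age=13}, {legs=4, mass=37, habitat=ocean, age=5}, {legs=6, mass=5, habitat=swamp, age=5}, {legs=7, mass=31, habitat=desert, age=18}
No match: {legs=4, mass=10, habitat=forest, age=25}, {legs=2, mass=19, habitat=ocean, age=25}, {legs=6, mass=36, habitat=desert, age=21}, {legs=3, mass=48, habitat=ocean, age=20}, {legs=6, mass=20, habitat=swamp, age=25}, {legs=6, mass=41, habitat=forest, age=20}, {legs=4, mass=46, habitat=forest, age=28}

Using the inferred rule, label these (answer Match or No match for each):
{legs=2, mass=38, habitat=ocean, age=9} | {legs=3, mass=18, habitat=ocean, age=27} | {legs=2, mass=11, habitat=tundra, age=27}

Match, No match, No match

Rule: age ≤ 18. This holds for each 'Match' example and fails for each 'No match' one.
{legs=2, mass=38, habitat=ocean, age=9} → age = 9 → Match. {legs=3, mass=18, habitat=ocean, age=27} → age = 27 → No match. {legs=2, mass=11, habitat=tundra, age=27} → age = 27 → No match.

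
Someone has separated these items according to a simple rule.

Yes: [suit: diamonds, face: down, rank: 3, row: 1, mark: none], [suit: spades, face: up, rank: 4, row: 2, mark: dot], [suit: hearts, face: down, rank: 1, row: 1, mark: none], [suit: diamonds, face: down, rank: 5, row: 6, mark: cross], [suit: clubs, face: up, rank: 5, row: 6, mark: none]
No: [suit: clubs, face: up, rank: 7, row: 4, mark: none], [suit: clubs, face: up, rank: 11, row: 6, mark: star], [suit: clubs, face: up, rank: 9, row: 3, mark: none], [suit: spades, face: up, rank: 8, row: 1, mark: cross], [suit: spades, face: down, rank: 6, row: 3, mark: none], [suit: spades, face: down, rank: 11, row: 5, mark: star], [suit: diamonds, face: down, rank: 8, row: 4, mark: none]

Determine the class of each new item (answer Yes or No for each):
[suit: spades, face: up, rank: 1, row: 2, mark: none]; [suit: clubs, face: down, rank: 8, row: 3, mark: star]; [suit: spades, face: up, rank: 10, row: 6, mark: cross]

Yes, No, No

Rule: rank ≤ 5. This holds for each 'Yes' example and fails for each 'No' one.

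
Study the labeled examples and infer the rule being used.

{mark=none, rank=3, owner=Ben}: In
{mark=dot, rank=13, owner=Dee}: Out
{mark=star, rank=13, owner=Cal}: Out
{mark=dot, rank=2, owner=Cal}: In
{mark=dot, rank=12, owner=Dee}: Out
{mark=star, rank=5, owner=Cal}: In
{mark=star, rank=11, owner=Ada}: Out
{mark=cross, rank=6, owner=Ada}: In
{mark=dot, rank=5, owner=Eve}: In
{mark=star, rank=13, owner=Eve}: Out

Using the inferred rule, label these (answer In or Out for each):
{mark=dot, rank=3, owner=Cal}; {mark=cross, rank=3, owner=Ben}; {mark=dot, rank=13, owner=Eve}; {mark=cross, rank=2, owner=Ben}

The classifier is using: rank ≤ 6.

In, In, Out, In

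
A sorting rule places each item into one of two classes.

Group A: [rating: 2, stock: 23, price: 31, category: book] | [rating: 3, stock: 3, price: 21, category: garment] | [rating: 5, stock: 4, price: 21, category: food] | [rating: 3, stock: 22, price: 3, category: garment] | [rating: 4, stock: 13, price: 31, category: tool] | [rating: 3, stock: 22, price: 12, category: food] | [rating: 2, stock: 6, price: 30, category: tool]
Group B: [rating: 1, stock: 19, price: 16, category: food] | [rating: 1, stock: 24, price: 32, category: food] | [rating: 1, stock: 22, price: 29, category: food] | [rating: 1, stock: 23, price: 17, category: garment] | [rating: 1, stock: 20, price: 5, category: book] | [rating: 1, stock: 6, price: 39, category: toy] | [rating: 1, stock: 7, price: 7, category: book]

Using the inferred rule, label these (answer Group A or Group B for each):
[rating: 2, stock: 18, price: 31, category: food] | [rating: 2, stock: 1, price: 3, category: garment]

Group A, Group A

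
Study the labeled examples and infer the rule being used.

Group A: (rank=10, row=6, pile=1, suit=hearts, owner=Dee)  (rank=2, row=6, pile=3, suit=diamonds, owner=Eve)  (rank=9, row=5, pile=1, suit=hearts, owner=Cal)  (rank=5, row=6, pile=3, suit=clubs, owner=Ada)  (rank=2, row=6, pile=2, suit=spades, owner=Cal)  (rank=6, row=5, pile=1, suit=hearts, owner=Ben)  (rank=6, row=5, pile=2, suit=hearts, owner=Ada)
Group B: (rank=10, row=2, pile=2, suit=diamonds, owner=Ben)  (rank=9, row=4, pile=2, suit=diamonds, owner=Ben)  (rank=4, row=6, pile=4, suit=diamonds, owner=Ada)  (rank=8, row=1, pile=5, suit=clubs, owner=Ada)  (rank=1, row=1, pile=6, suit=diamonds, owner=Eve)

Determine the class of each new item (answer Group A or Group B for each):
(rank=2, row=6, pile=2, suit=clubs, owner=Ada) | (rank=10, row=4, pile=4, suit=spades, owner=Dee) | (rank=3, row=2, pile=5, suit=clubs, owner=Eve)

The classifier is using: row ≥ 5 AND pile ≤ 3.

Group A, Group B, Group B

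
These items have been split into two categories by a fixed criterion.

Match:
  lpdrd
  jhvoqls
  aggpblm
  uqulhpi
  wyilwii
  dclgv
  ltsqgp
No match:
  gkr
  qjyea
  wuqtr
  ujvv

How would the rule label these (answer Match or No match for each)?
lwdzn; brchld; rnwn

Match, Match, No match

The pattern is that an item is 'Match' exactly when: contains 'l'.
lwdzn — has 'l', hence Match. brchld — has 'l', hence Match. rnwn — no 'l', hence No match.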